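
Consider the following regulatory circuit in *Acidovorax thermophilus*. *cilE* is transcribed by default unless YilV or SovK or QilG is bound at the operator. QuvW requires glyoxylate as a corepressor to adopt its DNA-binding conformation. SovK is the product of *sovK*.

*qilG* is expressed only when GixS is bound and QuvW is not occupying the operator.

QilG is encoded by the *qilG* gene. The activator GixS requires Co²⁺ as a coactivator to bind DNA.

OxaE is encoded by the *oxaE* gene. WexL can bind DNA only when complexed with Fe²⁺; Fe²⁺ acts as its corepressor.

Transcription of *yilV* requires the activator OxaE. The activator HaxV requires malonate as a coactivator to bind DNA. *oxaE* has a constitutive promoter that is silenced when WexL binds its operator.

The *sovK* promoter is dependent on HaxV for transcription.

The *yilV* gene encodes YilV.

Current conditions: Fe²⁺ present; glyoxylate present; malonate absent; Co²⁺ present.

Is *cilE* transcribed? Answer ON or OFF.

Fe²⁺ is present, so WexL is active.
With repressor WexL bound, *oxaE* is not transcribed.
So OxaE is not produced.
Required activator OxaE is absent, so *yilV* is not transcribed.
So YilV is not produced.
Malonate is absent, so HaxV is inactive.
Required activator HaxV is absent, so *sovK* is not transcribed.
So SovK is not produced.
Co²⁺ is present, so GixS is active.
Glyoxylate is present, so QuvW is active.
With repressor QuvW bound, *qilG* is not transcribed.
So QilG is not produced.
With no repressor bound, *cilE* is transcribed.

ON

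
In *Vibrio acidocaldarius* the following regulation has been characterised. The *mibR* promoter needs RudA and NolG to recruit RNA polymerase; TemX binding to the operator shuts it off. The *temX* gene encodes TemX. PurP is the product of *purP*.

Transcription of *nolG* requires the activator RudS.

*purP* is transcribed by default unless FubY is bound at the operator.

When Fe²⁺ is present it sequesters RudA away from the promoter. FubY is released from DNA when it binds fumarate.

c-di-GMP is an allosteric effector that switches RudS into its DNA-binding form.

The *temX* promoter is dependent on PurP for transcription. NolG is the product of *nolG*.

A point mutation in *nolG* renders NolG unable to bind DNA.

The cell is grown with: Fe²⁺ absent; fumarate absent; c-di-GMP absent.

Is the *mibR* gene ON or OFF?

Fumarate is absent, so FubY is active.
With repressor FubY bound, *purP* is not transcribed.
So PurP is not produced.
Required activator PurP is absent, so *temX* is not transcribed.
So TemX is not produced.
Fe²⁺ is absent, so RudA is active.
NolG is non-functional in this strain, so it has no effect.
Required activator NolG is absent, so *mibR* is not transcribed.

OFF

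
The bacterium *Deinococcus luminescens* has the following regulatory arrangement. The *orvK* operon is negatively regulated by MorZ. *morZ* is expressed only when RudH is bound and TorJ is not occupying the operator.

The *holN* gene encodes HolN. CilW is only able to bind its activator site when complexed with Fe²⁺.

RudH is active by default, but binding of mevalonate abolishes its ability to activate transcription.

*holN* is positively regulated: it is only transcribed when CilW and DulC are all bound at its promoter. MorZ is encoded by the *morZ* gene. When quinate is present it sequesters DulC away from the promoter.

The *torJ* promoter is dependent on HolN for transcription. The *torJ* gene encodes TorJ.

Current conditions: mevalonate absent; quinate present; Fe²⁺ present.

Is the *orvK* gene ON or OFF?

Fe²⁺ is present, so CilW is active.
Quinate is present, so DulC is inactive.
Required activator DulC is absent, so *holN* is not transcribed.
So HolN is not produced.
Required activator HolN is absent, so *torJ* is not transcribed.
So TorJ is not produced.
Mevalonate is absent, so RudH is active.
No repressor is bound and RudH is active, so *morZ* is transcribed.
So MorZ is produced and active.
With repressor MorZ bound, *orvK* is not transcribed.

OFF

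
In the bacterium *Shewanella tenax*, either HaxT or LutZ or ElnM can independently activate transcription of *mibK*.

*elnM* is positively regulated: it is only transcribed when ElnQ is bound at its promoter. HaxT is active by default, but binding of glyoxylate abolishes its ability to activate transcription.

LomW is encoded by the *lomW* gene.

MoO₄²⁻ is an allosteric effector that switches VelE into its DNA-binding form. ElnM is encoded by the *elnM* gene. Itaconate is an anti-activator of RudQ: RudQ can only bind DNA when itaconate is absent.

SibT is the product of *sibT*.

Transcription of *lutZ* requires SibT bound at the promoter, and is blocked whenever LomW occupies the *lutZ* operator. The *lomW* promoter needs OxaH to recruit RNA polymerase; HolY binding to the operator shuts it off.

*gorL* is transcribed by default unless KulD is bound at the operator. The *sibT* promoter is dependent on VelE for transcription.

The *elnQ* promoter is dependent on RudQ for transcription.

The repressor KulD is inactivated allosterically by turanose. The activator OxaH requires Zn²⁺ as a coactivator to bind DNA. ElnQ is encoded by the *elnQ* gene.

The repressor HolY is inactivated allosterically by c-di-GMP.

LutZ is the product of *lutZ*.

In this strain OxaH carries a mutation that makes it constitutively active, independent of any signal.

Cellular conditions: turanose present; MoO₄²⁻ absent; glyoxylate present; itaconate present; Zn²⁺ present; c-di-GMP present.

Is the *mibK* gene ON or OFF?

OFF

Glyoxylate is present, so HaxT is inactive.
OxaH is constitutively active in this strain.
c-di-GMP is present, so HolY is inactive.
No repressor is bound and OxaH is active, so *lomW* is transcribed.
So LomW is produced and active.
MoO₄²⁻ is absent, so VelE is inactive.
Required activator VelE is absent, so *sibT* is not transcribed.
So SibT is not produced.
With repressor LomW bound, *lutZ* is not transcribed.
So LutZ is not produced.
Itaconate is present, so RudQ is inactive.
Required activator RudQ is absent, so *elnQ* is not transcribed.
So ElnQ is not produced.
Required activator ElnQ is absent, so *elnM* is not transcribed.
So ElnM is not produced.
No activator is available at the *mibK* promoter, so *mibK* is not transcribed.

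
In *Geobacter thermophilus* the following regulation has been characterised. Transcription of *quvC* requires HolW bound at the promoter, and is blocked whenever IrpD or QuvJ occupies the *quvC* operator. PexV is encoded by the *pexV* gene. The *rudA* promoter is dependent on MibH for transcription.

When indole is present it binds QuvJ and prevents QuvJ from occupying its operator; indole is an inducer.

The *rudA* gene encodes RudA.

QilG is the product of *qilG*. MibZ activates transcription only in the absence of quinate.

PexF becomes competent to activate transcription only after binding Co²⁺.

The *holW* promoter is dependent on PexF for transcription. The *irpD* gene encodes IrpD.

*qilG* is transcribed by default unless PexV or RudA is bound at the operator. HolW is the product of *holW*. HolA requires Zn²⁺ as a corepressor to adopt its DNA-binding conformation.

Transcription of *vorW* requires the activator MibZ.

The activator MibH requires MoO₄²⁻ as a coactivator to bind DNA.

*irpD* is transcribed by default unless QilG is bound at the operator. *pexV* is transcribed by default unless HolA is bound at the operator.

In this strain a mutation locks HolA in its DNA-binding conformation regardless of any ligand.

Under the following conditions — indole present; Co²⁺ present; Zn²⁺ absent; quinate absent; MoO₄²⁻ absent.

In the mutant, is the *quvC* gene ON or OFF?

ON

Co²⁺ is present, so PexF is active.
No repressor is bound and PexF is active, so *holW* is transcribed.
So HolW is produced and active.
HolA is constitutively active in this strain.
With repressor HolA bound, *pexV* is not transcribed.
So PexV is not produced.
MoO₄²⁻ is absent, so MibH is inactive.
Required activator MibH is absent, so *rudA* is not transcribed.
So RudA is not produced.
With no repressor bound, *qilG* is transcribed.
So QilG is produced and active.
With repressor QilG bound, *irpD* is not transcribed.
So IrpD is not produced.
Indole is present, so QuvJ is inactive.
No repressor is bound and HolW is active, so *quvC* is transcribed.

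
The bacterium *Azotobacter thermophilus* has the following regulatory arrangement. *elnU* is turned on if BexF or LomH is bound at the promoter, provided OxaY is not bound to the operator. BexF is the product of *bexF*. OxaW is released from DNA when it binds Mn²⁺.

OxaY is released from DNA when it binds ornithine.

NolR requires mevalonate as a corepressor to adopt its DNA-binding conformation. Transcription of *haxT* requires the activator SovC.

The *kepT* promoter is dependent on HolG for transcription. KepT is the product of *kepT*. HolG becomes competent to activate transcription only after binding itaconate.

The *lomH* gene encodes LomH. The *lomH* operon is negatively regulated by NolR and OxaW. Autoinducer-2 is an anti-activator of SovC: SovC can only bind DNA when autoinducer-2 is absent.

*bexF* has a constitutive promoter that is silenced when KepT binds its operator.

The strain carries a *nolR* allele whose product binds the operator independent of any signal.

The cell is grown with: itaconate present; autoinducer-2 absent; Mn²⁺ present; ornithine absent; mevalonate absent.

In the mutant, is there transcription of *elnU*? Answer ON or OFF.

OFF

Itaconate is present, so HolG is active.
No repressor is bound and HolG is active, so *kepT* is transcribed.
So KepT is produced and active.
With repressor KepT bound, *bexF* is not transcribed.
So BexF is not produced.
Ornithine is absent, so OxaY is active.
NolR is constitutively active in this strain.
Mn²⁺ is present, so OxaW is inactive.
With repressor NolR bound, *lomH* is not transcribed.
So LomH is not produced.
With repressor OxaY bound, *elnU* is not transcribed.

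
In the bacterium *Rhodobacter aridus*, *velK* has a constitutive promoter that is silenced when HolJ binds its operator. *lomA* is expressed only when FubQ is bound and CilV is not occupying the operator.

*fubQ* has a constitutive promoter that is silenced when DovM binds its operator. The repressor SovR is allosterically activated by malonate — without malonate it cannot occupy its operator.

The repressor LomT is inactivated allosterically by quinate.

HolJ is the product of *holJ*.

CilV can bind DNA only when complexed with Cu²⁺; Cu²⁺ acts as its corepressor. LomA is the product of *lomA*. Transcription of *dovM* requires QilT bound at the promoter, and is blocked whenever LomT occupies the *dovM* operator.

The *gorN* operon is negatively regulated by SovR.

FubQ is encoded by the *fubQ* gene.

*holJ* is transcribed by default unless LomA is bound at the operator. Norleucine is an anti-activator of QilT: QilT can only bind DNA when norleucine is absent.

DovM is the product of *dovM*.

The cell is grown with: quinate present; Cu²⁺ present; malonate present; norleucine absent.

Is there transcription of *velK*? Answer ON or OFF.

Norleucine is absent, so QilT is active.
Quinate is present, so LomT is inactive.
No repressor is bound and QilT is active, so *dovM* is transcribed.
So DovM is produced and active.
With repressor DovM bound, *fubQ* is not transcribed.
So FubQ is not produced.
Cu²⁺ is present, so CilV is active.
With repressor CilV bound, *lomA* is not transcribed.
So LomA is not produced.
With no repressor bound, *holJ* is transcribed.
So HolJ is produced and active.
With repressor HolJ bound, *velK* is not transcribed.

OFF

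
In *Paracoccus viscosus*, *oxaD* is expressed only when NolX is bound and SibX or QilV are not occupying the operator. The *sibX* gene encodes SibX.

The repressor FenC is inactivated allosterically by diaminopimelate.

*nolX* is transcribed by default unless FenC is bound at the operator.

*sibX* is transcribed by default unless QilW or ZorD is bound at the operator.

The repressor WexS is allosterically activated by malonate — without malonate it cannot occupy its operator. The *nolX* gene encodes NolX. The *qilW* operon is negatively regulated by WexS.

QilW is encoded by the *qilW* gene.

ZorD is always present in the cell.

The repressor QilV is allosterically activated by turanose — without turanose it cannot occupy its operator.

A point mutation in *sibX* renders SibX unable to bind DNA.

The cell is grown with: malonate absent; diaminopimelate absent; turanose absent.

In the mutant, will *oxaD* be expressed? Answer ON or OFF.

OFF

SibX is non-functional in this strain, so it has no effect.
Diaminopimelate is absent, so FenC is active.
With repressor FenC bound, *nolX* is not transcribed.
So NolX is not produced.
Turanose is absent, so QilV is inactive.
Required activator NolX is absent, so *oxaD* is not transcribed.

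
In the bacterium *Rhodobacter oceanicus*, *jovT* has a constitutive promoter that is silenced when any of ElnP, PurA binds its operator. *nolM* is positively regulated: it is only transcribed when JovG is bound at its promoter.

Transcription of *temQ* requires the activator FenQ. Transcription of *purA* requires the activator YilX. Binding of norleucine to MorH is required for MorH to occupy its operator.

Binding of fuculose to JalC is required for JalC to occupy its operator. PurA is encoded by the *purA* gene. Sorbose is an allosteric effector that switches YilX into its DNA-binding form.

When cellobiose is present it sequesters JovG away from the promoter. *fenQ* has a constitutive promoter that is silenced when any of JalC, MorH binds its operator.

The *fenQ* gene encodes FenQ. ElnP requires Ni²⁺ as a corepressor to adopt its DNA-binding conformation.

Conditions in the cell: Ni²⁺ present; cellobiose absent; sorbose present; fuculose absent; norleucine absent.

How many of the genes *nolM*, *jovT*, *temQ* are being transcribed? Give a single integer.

Cellobiose is absent, so JovG is active.
No repressor is bound and JovG is active, so *nolM* is transcribed.
→ *nolM* is ON.
Ni²⁺ is present, so ElnP is active.
Sorbose is present, so YilX is active.
No repressor is bound and YilX is active, so *purA* is transcribed.
So PurA is produced and active.
With repressor ElnP bound, *jovT* is not transcribed.
→ *jovT* is OFF.
Fuculose is absent, so JalC is inactive.
Norleucine is absent, so MorH is inactive.
With no repressor bound, *fenQ* is transcribed.
So FenQ is produced and active.
No repressor is bound and FenQ is active, so *temQ* is transcribed.
→ *temQ* is ON.
2 of the 3 genes are transcribed.

2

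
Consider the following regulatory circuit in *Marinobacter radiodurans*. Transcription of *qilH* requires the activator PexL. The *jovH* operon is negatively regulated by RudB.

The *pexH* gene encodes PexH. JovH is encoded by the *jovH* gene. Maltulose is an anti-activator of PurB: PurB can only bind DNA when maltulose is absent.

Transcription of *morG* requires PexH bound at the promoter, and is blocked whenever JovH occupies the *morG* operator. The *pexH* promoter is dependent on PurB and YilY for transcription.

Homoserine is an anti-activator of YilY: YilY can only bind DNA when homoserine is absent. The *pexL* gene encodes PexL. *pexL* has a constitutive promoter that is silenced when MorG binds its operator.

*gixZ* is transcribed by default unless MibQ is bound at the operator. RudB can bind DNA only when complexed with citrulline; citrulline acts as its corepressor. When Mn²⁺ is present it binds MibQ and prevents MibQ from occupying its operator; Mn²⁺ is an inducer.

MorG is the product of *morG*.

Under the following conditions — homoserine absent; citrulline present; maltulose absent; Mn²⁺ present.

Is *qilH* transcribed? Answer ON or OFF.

OFF

Citrulline is present, so RudB is active.
With repressor RudB bound, *jovH* is not transcribed.
So JovH is not produced.
Maltulose is absent, so PurB is active.
Homoserine is absent, so YilY is active.
No repressor is bound and PurB and YilY are active, so *pexH* is transcribed.
So PexH is produced and active.
No repressor is bound and PexH is active, so *morG* is transcribed.
So MorG is produced and active.
With repressor MorG bound, *pexL* is not transcribed.
So PexL is not produced.
Required activator PexL is absent, so *qilH* is not transcribed.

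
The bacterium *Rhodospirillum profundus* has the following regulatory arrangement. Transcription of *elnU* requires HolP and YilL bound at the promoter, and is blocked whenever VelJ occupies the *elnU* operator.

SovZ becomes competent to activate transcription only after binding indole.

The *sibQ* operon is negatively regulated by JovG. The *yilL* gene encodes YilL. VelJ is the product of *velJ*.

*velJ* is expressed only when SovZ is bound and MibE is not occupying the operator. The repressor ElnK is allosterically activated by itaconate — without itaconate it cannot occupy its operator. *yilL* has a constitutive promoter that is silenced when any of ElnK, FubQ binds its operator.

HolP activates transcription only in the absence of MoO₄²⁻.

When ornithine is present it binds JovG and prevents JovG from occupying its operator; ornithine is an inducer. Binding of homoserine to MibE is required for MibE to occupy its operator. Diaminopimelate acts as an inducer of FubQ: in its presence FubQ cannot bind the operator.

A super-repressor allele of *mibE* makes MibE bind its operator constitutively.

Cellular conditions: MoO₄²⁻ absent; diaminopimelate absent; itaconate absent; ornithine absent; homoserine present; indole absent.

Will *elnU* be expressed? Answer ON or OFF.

OFF

MoO₄²⁻ is absent, so HolP is active.
Itaconate is absent, so ElnK is inactive.
Diaminopimelate is absent, so FubQ is active.
With repressor FubQ bound, *yilL* is not transcribed.
So YilL is not produced.
Indole is absent, so SovZ is inactive.
MibE is constitutively active in this strain.
With repressor MibE bound, *velJ* is not transcribed.
So VelJ is not produced.
Required activator YilL is absent, so *elnU* is not transcribed.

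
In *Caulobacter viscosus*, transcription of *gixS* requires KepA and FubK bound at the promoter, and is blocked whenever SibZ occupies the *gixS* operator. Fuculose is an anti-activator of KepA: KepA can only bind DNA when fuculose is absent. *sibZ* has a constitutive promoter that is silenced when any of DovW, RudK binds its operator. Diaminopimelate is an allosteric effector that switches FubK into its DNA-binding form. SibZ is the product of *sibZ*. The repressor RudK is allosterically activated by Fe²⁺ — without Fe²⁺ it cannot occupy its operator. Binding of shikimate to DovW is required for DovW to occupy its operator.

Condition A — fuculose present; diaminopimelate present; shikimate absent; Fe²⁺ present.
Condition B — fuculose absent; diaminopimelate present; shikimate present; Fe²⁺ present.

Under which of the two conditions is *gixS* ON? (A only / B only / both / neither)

B only

Condition A:
Fuculose is present, so KepA is inactive.
Diaminopimelate is present, so FubK is active.
Shikimate is absent, so DovW is inactive.
Fe²⁺ is present, so RudK is active.
With repressor RudK bound, *sibZ* is not transcribed.
So SibZ is not produced.
Required activator KepA is absent, so *gixS* is not transcribed.
→ *gixS* is OFF in A.
Condition B:
Fuculose is absent, so KepA is active.
Diaminopimelate is present, so FubK is active.
Shikimate is present, so DovW is active.
Fe²⁺ is present, so RudK is active.
With repressor DovW bound, *sibZ* is not transcribed.
So SibZ is not produced.
No repressor is bound and KepA and FubK are active, so *gixS* is transcribed.
→ *gixS* is ON in B.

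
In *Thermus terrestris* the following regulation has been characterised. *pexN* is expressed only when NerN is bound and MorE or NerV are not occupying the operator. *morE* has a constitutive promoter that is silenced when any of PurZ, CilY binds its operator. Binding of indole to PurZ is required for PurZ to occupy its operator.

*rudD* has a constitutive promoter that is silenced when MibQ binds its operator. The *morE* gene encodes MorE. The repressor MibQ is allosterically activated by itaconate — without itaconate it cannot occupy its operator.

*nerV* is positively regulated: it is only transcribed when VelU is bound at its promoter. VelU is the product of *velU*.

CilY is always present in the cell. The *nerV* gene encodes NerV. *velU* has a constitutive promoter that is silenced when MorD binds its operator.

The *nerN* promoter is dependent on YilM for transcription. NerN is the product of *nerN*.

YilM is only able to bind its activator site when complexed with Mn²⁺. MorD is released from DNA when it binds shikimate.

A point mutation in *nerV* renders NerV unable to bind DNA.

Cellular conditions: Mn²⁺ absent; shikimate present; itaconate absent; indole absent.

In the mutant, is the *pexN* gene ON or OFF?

OFF

Mn²⁺ is absent, so YilM is inactive.
Required activator YilM is absent, so *nerN* is not transcribed.
So NerN is not produced.
Indole is absent, so PurZ is inactive.
CilY is produced constitutively and is active.
With repressor CilY bound, *morE* is not transcribed.
So MorE is not produced.
NerV is non-functional in this strain, so it has no effect.
Required activator NerN is absent, so *pexN* is not transcribed.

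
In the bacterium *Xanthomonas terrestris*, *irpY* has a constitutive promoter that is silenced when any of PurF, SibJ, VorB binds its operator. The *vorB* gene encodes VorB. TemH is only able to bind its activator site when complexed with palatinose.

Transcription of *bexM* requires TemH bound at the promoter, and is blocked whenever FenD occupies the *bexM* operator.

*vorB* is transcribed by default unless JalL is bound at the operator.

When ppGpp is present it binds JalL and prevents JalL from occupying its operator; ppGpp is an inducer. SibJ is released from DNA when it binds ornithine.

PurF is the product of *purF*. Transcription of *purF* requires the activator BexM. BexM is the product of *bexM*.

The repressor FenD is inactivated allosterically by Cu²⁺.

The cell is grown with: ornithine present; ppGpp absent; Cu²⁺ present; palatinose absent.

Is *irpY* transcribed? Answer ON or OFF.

ON

Palatinose is absent, so TemH is inactive.
Cu²⁺ is present, so FenD is inactive.
Required activator TemH is absent, so *bexM* is not transcribed.
So BexM is not produced.
Required activator BexM is absent, so *purF* is not transcribed.
So PurF is not produced.
Ornithine is present, so SibJ is inactive.
ppGpp is absent, so JalL is active.
With repressor JalL bound, *vorB* is not transcribed.
So VorB is not produced.
With no repressor bound, *irpY* is transcribed.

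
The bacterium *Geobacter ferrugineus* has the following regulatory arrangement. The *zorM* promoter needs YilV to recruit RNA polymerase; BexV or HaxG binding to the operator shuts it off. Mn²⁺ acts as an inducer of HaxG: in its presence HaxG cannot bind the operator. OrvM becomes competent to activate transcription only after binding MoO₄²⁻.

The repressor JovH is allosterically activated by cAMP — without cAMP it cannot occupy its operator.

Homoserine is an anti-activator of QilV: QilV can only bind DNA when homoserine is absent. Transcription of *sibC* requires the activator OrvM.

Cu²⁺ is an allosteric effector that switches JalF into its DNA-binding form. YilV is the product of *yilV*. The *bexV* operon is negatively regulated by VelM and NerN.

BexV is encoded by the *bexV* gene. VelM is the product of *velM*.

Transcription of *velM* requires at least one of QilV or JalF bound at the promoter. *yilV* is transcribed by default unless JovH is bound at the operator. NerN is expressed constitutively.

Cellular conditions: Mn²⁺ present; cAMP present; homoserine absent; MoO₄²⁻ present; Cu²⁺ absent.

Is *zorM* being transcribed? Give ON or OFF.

Homoserine is absent, so QilV is active.
Cu²⁺ is absent, so JalF is inactive.
Activator QilV is present, so *velM* is transcribed.
So VelM is produced and active.
NerN is produced constitutively and is active.
With repressor VelM bound, *bexV* is not transcribed.
So BexV is not produced.
Mn²⁺ is present, so HaxG is inactive.
cAMP is present, so JovH is active.
With repressor JovH bound, *yilV* is not transcribed.
So YilV is not produced.
Required activator YilV is absent, so *zorM* is not transcribed.

OFF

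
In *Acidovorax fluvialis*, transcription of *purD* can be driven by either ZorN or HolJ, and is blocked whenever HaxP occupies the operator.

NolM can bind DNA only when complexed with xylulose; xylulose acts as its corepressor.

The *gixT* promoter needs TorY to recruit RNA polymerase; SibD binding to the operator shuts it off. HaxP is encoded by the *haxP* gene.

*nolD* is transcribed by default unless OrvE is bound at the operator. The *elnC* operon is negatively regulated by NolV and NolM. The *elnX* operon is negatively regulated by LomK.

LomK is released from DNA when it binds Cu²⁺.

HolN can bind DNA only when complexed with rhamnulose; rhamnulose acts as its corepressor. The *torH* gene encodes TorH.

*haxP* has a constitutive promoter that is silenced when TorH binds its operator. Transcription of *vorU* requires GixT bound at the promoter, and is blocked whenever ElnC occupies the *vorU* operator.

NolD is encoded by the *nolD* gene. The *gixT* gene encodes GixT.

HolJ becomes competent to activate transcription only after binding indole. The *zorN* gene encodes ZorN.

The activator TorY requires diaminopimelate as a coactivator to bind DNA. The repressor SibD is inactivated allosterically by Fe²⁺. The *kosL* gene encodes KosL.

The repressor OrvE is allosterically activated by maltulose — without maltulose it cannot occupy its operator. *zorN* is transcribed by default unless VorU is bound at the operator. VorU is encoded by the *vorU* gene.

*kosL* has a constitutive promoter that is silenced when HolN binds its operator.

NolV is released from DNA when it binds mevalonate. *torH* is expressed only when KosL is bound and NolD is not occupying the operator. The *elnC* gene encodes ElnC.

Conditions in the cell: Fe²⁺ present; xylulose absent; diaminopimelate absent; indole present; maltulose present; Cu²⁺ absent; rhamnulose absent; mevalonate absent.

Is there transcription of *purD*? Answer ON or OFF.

ON

Fe²⁺ is present, so SibD is inactive.
Diaminopimelate is absent, so TorY is inactive.
Required activator TorY is absent, so *gixT* is not transcribed.
So GixT is not produced.
Mevalonate is absent, so NolV is active.
Xylulose is absent, so NolM is inactive.
With repressor NolV bound, *elnC* is not transcribed.
So ElnC is not produced.
Required activator GixT is absent, so *vorU* is not transcribed.
So VorU is not produced.
With no repressor bound, *zorN* is transcribed.
So ZorN is produced and active.
Maltulose is present, so OrvE is active.
With repressor OrvE bound, *nolD* is not transcribed.
So NolD is not produced.
Rhamnulose is absent, so HolN is inactive.
With no repressor bound, *kosL* is transcribed.
So KosL is produced and active.
No repressor is bound and KosL is active, so *torH* is transcribed.
So TorH is produced and active.
With repressor TorH bound, *haxP* is not transcribed.
So HaxP is not produced.
Indole is present, so HolJ is active.
Activator ZorN is present, so *purD* is transcribed.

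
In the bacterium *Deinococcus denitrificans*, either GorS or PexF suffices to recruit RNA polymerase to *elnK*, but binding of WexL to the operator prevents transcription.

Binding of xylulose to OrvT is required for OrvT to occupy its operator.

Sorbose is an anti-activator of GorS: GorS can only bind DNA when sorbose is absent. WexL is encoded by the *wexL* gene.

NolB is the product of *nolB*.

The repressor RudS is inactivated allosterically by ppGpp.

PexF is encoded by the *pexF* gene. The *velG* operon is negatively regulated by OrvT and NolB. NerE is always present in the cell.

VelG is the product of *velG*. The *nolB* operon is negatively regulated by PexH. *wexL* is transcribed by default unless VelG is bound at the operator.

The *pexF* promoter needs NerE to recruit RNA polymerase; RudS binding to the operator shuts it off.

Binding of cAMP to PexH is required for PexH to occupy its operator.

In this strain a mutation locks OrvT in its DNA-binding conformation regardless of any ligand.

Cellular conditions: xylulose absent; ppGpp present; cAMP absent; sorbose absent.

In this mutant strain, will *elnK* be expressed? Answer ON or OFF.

OrvT is constitutively active in this strain.
cAMP is absent, so PexH is inactive.
With no repressor bound, *nolB* is transcribed.
So NolB is produced and active.
With repressor OrvT bound, *velG* is not transcribed.
So VelG is not produced.
With no repressor bound, *wexL* is transcribed.
So WexL is produced and active.
Sorbose is absent, so GorS is active.
NerE is produced constitutively and is active.
ppGpp is present, so RudS is inactive.
No repressor is bound and NerE is active, so *pexF* is transcribed.
So PexF is produced and active.
With repressor WexL bound, *elnK* is not transcribed.

OFF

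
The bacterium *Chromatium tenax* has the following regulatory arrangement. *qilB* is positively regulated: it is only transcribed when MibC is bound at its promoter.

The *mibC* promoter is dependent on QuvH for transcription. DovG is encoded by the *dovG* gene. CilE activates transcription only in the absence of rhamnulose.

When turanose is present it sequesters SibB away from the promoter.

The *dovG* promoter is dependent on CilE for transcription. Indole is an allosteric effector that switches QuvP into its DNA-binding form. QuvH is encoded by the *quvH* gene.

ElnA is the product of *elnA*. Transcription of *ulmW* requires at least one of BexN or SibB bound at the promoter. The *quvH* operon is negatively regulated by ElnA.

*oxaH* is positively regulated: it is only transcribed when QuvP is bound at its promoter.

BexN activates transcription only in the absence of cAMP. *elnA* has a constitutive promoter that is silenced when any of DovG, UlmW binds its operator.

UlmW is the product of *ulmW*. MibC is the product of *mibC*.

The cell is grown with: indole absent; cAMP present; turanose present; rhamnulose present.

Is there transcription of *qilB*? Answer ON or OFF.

OFF

Rhamnulose is present, so CilE is inactive.
Required activator CilE is absent, so *dovG* is not transcribed.
So DovG is not produced.
cAMP is present, so BexN is inactive.
Turanose is present, so SibB is inactive.
No activator is available at the *ulmW* promoter, so *ulmW* is not transcribed.
So UlmW is not produced.
With no repressor bound, *elnA* is transcribed.
So ElnA is produced and active.
With repressor ElnA bound, *quvH* is not transcribed.
So QuvH is not produced.
Required activator QuvH is absent, so *mibC* is not transcribed.
So MibC is not produced.
Required activator MibC is absent, so *qilB* is not transcribed.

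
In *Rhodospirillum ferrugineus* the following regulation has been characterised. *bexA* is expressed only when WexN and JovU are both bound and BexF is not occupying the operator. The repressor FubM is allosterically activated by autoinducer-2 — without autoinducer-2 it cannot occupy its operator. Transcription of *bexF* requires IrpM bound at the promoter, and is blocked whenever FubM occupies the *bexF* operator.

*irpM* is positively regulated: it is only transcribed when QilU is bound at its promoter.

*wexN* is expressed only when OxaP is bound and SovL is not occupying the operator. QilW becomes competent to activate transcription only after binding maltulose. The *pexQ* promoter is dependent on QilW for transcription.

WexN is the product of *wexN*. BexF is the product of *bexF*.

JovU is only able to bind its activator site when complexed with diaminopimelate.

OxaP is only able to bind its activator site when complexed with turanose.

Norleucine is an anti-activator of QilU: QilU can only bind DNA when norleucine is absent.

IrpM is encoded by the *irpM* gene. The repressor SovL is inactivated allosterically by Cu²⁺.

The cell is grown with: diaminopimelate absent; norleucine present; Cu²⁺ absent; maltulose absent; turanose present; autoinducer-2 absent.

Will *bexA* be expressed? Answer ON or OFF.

OFF

Autoinducer-2 is absent, so FubM is inactive.
Norleucine is present, so QilU is inactive.
Required activator QilU is absent, so *irpM* is not transcribed.
So IrpM is not produced.
Required activator IrpM is absent, so *bexF* is not transcribed.
So BexF is not produced.
Turanose is present, so OxaP is active.
Cu²⁺ is absent, so SovL is active.
With repressor SovL bound, *wexN* is not transcribed.
So WexN is not produced.
Diaminopimelate is absent, so JovU is inactive.
Required activator WexN is absent, so *bexA* is not transcribed.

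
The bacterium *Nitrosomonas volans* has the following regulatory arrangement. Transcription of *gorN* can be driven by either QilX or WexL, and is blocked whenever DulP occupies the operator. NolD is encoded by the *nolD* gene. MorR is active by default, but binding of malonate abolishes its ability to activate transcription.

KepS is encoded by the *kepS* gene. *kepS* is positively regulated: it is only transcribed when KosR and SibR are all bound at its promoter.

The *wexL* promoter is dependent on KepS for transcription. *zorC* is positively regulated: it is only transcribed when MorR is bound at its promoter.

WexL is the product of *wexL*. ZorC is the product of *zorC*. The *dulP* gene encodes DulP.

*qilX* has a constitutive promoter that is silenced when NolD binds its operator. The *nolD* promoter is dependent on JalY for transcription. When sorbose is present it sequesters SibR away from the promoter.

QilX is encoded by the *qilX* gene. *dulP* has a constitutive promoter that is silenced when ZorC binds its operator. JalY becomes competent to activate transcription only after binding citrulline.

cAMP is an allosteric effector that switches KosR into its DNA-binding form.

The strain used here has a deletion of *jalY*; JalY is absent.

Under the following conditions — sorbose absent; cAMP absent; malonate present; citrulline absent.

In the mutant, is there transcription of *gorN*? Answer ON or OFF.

JalY is non-functional in this strain, so it has no effect.
Required activator JalY is absent, so *nolD* is not transcribed.
So NolD is not produced.
With no repressor bound, *qilX* is transcribed.
So QilX is produced and active.
Malonate is present, so MorR is inactive.
Required activator MorR is absent, so *zorC* is not transcribed.
So ZorC is not produced.
With no repressor bound, *dulP* is transcribed.
So DulP is produced and active.
cAMP is absent, so KosR is inactive.
Sorbose is absent, so SibR is active.
Required activator KosR is absent, so *kepS* is not transcribed.
So KepS is not produced.
Required activator KepS is absent, so *wexL* is not transcribed.
So WexL is not produced.
With repressor DulP bound, *gorN* is not transcribed.

OFF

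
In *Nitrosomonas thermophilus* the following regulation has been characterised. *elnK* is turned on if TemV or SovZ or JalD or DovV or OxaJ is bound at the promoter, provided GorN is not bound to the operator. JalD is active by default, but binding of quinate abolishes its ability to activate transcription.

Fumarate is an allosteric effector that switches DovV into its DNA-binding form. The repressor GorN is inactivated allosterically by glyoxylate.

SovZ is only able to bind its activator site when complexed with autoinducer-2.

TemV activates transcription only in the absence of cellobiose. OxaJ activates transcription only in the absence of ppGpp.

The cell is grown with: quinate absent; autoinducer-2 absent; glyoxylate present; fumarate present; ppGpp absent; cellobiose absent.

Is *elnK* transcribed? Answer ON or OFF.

ON

Glyoxylate is present, so GorN is inactive.
Cellobiose is absent, so TemV is active.
Autoinducer-2 is absent, so SovZ is inactive.
Quinate is absent, so JalD is active.
Fumarate is present, so DovV is active.
ppGpp is absent, so OxaJ is active.
Activator TemV is present, so *elnK* is transcribed.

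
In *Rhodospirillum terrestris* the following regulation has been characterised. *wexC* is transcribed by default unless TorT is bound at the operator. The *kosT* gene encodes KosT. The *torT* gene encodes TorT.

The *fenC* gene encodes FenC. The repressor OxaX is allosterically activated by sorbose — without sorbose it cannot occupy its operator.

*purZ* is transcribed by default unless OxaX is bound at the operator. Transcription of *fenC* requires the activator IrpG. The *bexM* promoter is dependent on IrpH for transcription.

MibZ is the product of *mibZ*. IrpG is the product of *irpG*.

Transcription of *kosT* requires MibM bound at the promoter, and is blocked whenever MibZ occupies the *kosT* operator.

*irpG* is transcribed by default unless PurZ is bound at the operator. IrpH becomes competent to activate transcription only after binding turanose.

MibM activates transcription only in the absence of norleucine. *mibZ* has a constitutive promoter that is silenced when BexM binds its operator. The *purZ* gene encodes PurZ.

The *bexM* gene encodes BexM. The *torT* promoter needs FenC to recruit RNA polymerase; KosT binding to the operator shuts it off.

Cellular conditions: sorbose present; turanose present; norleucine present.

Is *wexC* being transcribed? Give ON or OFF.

OFF

Sorbose is present, so OxaX is active.
With repressor OxaX bound, *purZ* is not transcribed.
So PurZ is not produced.
With no repressor bound, *irpG* is transcribed.
So IrpG is produced and active.
No repressor is bound and IrpG is active, so *fenC* is transcribed.
So FenC is produced and active.
Norleucine is present, so MibM is inactive.
Turanose is present, so IrpH is active.
No repressor is bound and IrpH is active, so *bexM* is transcribed.
So BexM is produced and active.
With repressor BexM bound, *mibZ* is not transcribed.
So MibZ is not produced.
Required activator MibM is absent, so *kosT* is not transcribed.
So KosT is not produced.
No repressor is bound and FenC is active, so *torT* is transcribed.
So TorT is produced and active.
With repressor TorT bound, *wexC* is not transcribed.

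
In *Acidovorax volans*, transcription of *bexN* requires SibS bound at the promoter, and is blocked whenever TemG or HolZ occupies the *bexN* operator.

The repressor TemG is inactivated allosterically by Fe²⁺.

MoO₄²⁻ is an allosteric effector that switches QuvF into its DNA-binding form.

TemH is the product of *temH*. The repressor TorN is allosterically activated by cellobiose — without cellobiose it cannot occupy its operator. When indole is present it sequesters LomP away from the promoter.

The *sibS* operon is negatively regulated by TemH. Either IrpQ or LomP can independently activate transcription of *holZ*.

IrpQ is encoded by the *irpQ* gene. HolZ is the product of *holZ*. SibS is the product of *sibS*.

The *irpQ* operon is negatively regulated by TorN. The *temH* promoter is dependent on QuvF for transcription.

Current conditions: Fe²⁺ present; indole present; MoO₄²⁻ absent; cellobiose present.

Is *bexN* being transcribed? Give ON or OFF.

ON

Fe²⁺ is present, so TemG is inactive.
Cellobiose is present, so TorN is active.
With repressor TorN bound, *irpQ* is not transcribed.
So IrpQ is not produced.
Indole is present, so LomP is inactive.
No activator is available at the *holZ* promoter, so *holZ* is not transcribed.
So HolZ is not produced.
MoO₄²⁻ is absent, so QuvF is inactive.
Required activator QuvF is absent, so *temH* is not transcribed.
So TemH is not produced.
With no repressor bound, *sibS* is transcribed.
So SibS is produced and active.
No repressor is bound and SibS is active, so *bexN* is transcribed.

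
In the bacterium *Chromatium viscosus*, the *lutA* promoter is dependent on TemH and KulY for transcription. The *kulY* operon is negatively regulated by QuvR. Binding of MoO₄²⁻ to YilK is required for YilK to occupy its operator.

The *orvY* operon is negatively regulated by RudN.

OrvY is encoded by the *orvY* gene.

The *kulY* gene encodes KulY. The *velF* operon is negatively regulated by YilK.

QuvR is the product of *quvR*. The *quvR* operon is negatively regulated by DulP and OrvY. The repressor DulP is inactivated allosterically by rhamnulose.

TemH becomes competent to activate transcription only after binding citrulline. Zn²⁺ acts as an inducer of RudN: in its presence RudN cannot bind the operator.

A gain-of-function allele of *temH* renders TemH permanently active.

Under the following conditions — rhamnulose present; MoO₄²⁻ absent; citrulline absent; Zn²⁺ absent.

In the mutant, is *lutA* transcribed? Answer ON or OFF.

TemH is constitutively active in this strain.
Rhamnulose is present, so DulP is inactive.
Zn²⁺ is absent, so RudN is active.
With repressor RudN bound, *orvY* is not transcribed.
So OrvY is not produced.
With no repressor bound, *quvR* is transcribed.
So QuvR is produced and active.
With repressor QuvR bound, *kulY* is not transcribed.
So KulY is not produced.
Required activator KulY is absent, so *lutA* is not transcribed.

OFF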